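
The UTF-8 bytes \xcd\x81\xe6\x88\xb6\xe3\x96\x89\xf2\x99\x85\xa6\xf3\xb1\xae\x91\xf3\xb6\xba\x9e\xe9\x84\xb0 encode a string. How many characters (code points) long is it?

7

Byte at offset 0: 0xCD = 11001101 → 2-byte char (#1). Advance 2.
Byte at offset 2: 0xE6 = 11100110 → 3-byte char (#2). Advance 3.
Byte at offset 5: 0xE3 = 11100011 → 3-byte char (#3). Advance 3.
Byte at offset 8: 0xF2 = 11110010 → 4-byte char (#4). Advance 4.
Byte at offset 12: 0xF3 = 11110011 → 4-byte char (#5). Advance 4.
Byte at offset 16: 0xF3 = 11110011 → 4-byte char (#6). Advance 4.
Byte at offset 20: 0xE9 = 11101001 → 3-byte char (#7). Advance 3.
Reached end at offset 23 after 7 code points.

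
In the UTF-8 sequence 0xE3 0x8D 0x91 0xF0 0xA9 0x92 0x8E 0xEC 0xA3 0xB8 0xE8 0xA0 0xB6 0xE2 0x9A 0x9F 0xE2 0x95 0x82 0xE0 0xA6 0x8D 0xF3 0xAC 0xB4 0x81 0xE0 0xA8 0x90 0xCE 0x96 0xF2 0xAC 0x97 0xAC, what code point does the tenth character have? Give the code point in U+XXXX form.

Offset 0: leading byte 0xE3 = 11100011 → 3-byte char #1 = E3 8D 91.
Offset 3: leading byte 0xF0 = 11110000 → 4-byte char #2 = F0 A9 92 8E.
Offset 7: leading byte 0xEC = 11101100 → 3-byte char #3 = EC A3 B8.
Offset 10: leading byte 0xE8 = 11101000 → 3-byte char #4 = E8 A0 B6.
Offset 13: leading byte 0xE2 = 11100010 → 3-byte char #5 = E2 9A 9F.
Offset 16: leading byte 0xE2 = 11100010 → 3-byte char #6 = E2 95 82.
Offset 19: leading byte 0xE0 = 11100000 → 3-byte char #7 = E0 A6 8D.
Offset 22: leading byte 0xF3 = 11110011 → 4-byte char #8 = F3 AC B4 81.
Offset 26: leading byte 0xE0 = 11100000 → 3-byte char #9 = E0 A8 90.
Offset 29: leading byte 0xCE = 11001110 → 2-byte char #10 = CE 96.
Leading byte 0xCE = 11001110 matches 110xxxxx → 2-byte sequence.
Byte 1: 0xCE = 11001110, payload 01110 (5 bits).
Byte 2: 0x96 = 10010110 (10xxxxxx ✓), payload 010110.
Concatenate: 01110010110 = 0x396 (11 bits → U+0396).

U+0396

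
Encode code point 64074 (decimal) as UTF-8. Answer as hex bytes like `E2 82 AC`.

EF A9 8A

U+FA4A = 0xFA4A = 64074 decimal. In range U+0800–U+FFFF → 3-byte form: 1110xxxx 10xxxxxx 10xxxxxx.
Binary (16 bits): 1111101001001010.
Split 4+6+6: 1111 | 101001 | 001010.
Byte 1: 11101111 = 0xEF.
Byte 2: 10101001 = 0xA9.
Byte 3: 10001010 = 0x8A.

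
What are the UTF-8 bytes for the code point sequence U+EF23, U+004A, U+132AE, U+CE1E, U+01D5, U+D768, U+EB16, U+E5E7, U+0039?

EE BC A3 4A F0 93 8A AE EC B8 9E C7 95 ED 9D A8 EE AC 96 EE 97 A7 39

U+EF23: 3-byte form → EE BC A3.
U+004A: 1-byte form → 4A.
U+132AE: 4-byte form → F0 93 8A AE.
U+CE1E: 3-byte form → EC B8 9E.
U+01D5: 2-byte form → C7 95.
U+D768: 3-byte form → ED 9D A8.
U+EB16: 3-byte form → EE AC 96.
U+E5E7: 3-byte form → EE 97 A7.
U+0039: 1-byte form → 39.
Concatenated (23 bytes): EE BC A3 4A F0 93 8A AE EC B8 9E C7 95 ED 9D A8 EE AC 96 EE 97 A7 39.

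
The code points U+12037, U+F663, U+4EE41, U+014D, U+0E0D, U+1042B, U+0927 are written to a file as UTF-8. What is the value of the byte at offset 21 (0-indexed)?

0xA4

U+12037 → 4-byte form F0 92 80 B7 at offsets 0–3.
U+F663 → 3-byte form EF 99 A3 at offsets 4–6.
U+4EE41 → 4-byte form F1 8E B9 81 at offsets 7–10.
U+014D → 2-byte form C5 8D at offsets 11–12.
U+0E0D → 3-byte form E0 B8 8D at offsets 13–15.
U+1042B → 4-byte form F0 90 90 AB at offsets 16–19.
U+0927 → 3-byte form E0 A4 A7 at offsets 20–22.
Offset 21 falls in char 7's range; it's byte 2 of E0 A4 A7 = 0xA4.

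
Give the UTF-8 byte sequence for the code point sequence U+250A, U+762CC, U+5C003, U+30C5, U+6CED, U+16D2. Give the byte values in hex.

E2 94 8A F1 B6 8B 8C F1 9C 80 83 E3 83 85 E6 B3 AD E1 9B 92

U+250A: 3-byte form → E2 94 8A.
U+762CC: 4-byte form → F1 B6 8B 8C.
U+5C003: 4-byte form → F1 9C 80 83.
U+30C5: 3-byte form → E3 83 85.
U+6CED: 3-byte form → E6 B3 AD.
U+16D2: 3-byte form → E1 9B 92.
Concatenated (20 bytes): E2 94 8A F1 B6 8B 8C F1 9C 80 83 E3 83 85 E6 B3 AD E1 9B 92.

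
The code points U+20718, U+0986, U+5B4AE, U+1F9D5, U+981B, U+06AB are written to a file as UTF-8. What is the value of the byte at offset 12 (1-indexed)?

1-indexed offset 12 is 0-indexed offset 11.
U+20718 → 4-byte form F0 A0 9C 98 at offsets 0–3.
U+0986 → 3-byte form E0 A6 86 at offsets 4–6.
U+5B4AE → 4-byte form F1 9B 92 AE at offsets 7–10.
U+1F9D5 → 4-byte form F0 9F A7 95 at offsets 11–14.
Offset 11 falls in char 4's range; it's byte 1 of F0 9F A7 95 = 0xF0.

0xF0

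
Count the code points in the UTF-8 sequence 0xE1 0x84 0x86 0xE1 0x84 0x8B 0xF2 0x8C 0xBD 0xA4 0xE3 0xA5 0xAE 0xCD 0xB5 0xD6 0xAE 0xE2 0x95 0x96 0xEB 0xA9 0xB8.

Byte at offset 0: 0xE1 = 11100001 → 3-byte char (#1). Advance 3.
Byte at offset 3: 0xE1 = 11100001 → 3-byte char (#2). Advance 3.
Byte at offset 6: 0xF2 = 11110010 → 4-byte char (#3). Advance 4.
Byte at offset 10: 0xE3 = 11100011 → 3-byte char (#4). Advance 3.
Byte at offset 13: 0xCD = 11001101 → 2-byte char (#5). Advance 2.
Byte at offset 15: 0xD6 = 11010110 → 2-byte char (#6). Advance 2.
Byte at offset 17: 0xE2 = 11100010 → 3-byte char (#7). Advance 3.
Byte at offset 20: 0xEB = 11101011 → 3-byte char (#8). Advance 3.
Reached end at offset 23 after 8 code points.

8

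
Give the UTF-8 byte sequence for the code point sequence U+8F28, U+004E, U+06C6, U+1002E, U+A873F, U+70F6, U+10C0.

E8 BC A8 4E DB 86 F0 90 80 AE F2 A8 9C BF E7 83 B6 E1 83 80

U+8F28: 3-byte form → E8 BC A8.
U+004E: 1-byte form → 4E.
U+06C6: 2-byte form → DB 86.
U+1002E: 4-byte form → F0 90 80 AE.
U+A873F: 4-byte form → F2 A8 9C BF.
U+70F6: 3-byte form → E7 83 B6.
U+10C0: 3-byte form → E1 83 80.
Concatenated (20 bytes): E8 BC A8 4E DB 86 F0 90 80 AE F2 A8 9C BF E7 83 B6 E1 83 80.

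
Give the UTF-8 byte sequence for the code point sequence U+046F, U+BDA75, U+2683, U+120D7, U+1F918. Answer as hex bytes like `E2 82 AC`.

D1 AF F2 BD A9 B5 E2 9A 83 F0 92 83 97 F0 9F A4 98

U+046F: 2-byte form → D1 AF.
U+BDA75: 4-byte form → F2 BD A9 B5.
U+2683: 3-byte form → E2 9A 83.
U+120D7: 4-byte form → F0 92 83 97.
U+1F918: 4-byte form → F0 9F A4 98.
Concatenated (17 bytes): D1 AF F2 BD A9 B5 E2 9A 83 F0 92 83 97 F0 9F A4 98.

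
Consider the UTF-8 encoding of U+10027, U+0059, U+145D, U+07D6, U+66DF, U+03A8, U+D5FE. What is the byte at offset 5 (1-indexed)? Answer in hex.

0x59

1-indexed offset 5 is 0-indexed offset 4.
U+10027 → 4-byte form F0 90 80 A7 at offsets 0–3.
U+0059 → 1-byte form 59 at offsets 4–4.
Offset 4 falls in char 2's range; it's byte 1 of 59 = 0x59.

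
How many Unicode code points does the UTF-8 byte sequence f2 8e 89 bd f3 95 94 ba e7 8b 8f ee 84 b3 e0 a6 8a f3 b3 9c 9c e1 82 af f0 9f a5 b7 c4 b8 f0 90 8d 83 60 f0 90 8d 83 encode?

12

Byte at offset 0: 0xF2 = 11110010 → 4-byte char (#1). Advance 4.
Byte at offset 4: 0xF3 = 11110011 → 4-byte char (#2). Advance 4.
Byte at offset 8: 0xE7 = 11100111 → 3-byte char (#3). Advance 3.
Byte at offset 11: 0xEE = 11101110 → 3-byte char (#4). Advance 3.
Byte at offset 14: 0xE0 = 11100000 → 3-byte char (#5). Advance 3.
Byte at offset 17: 0xF3 = 11110011 → 4-byte char (#6). Advance 4.
Byte at offset 21: 0xE1 = 11100001 → 3-byte char (#7). Advance 3.
Byte at offset 24: 0xF0 = 11110000 → 4-byte char (#8). Advance 4.
Byte at offset 28: 0xC4 = 11000100 → 2-byte char (#9). Advance 2.
Byte at offset 30: 0xF0 = 11110000 → 4-byte char (#10). Advance 4.
Byte at offset 34: 0x60 = 01100000 → 1-byte char (#11). Advance 1.
Byte at offset 35: 0xF0 = 11110000 → 4-byte char (#12). Advance 4.
Reached end at offset 39 after 12 code points.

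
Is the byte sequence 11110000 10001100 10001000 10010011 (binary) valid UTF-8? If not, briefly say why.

Leading byte 0xF0 = 11110000 → 4-byte form.
Continuation bytes all match 10xxxxxx. Payload decodes to 0xC213.
But 0xC213 < 0x10000, the minimum for a 4-byte sequence — this is an overlong encoding.

invalid (overlong encoding)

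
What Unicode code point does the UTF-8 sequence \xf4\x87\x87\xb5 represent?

Leading byte 0xF4 = 11110100 matches 11110xxx → 4-byte sequence.
Byte 1: 0xF4 = 11110100, payload 100 (3 bits).
Byte 2: 0x87 = 10000111 (10xxxxxx ✓), payload 000111.
Byte 3: 0x87 = 10000111 (10xxxxxx ✓), payload 000111.
Byte 4: 0xB5 = 10110101 (10xxxxxx ✓), payload 110101.
Concatenate: 100000111000111110101 = 0x1071F5 (21 bits → U+1071F5).

U+1071F5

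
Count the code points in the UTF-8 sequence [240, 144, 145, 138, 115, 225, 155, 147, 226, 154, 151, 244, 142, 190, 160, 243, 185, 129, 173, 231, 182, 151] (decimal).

7

Byte at offset 0: 0xF0 = 11110000 → 4-byte char (#1). Advance 4.
Byte at offset 4: 0x73 = 01110011 → 1-byte char (#2). Advance 1.
Byte at offset 5: 0xE1 = 11100001 → 3-byte char (#3). Advance 3.
Byte at offset 8: 0xE2 = 11100010 → 3-byte char (#4). Advance 3.
Byte at offset 11: 0xF4 = 11110100 → 4-byte char (#5). Advance 4.
Byte at offset 15: 0xF3 = 11110011 → 4-byte char (#6). Advance 4.
Byte at offset 19: 0xE7 = 11100111 → 3-byte char (#7). Advance 3.
Reached end at offset 22 after 7 code points.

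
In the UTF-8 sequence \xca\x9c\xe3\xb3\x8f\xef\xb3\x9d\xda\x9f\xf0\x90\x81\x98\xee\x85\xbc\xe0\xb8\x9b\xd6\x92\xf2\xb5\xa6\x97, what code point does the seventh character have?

U+0E1B

Offset 0: leading byte 0xCA = 11001010 → 2-byte char #1 = CA 9C.
Offset 2: leading byte 0xE3 = 11100011 → 3-byte char #2 = E3 B3 8F.
Offset 5: leading byte 0xEF = 11101111 → 3-byte char #3 = EF B3 9D.
Offset 8: leading byte 0xDA = 11011010 → 2-byte char #4 = DA 9F.
Offset 10: leading byte 0xF0 = 11110000 → 4-byte char #5 = F0 90 81 98.
Offset 14: leading byte 0xEE = 11101110 → 3-byte char #6 = EE 85 BC.
Offset 17: leading byte 0xE0 = 11100000 → 3-byte char #7 = E0 B8 9B.
Leading byte 0xE0 = 11100000 matches 1110xxxx → 3-byte sequence.
Byte 1: 0xE0 = 11100000, payload 0000 (4 bits).
Byte 2: 0xB8 = 10111000 (10xxxxxx ✓), payload 111000.
Byte 3: 0x9B = 10011011 (10xxxxxx ✓), payload 011011.
Concatenate: 0000111000011011 = 0xE1B (16 bits → U+0E1B).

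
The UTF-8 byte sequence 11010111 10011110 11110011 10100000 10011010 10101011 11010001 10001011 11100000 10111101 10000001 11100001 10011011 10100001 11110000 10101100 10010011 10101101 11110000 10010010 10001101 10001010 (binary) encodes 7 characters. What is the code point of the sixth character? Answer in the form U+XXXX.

Offset 0: leading byte 0xD7 = 11010111 → 2-byte char #1 = D7 9E.
Offset 2: leading byte 0xF3 = 11110011 → 4-byte char #2 = F3 A0 9A AB.
Offset 6: leading byte 0xD1 = 11010001 → 2-byte char #3 = D1 8B.
Offset 8: leading byte 0xE0 = 11100000 → 3-byte char #4 = E0 BD 81.
Offset 11: leading byte 0xE1 = 11100001 → 3-byte char #5 = E1 9B A1.
Offset 14: leading byte 0xF0 = 11110000 → 4-byte char #6 = F0 AC 93 AD.
Leading byte 0xF0 = 11110000 matches 11110xxx → 4-byte sequence.
Byte 1: 0xF0 = 11110000, payload 000 (3 bits).
Byte 2: 0xAC = 10101100 (10xxxxxx ✓), payload 101100.
Byte 3: 0x93 = 10010011 (10xxxxxx ✓), payload 010011.
Byte 4: 0xAD = 10101101 (10xxxxxx ✓), payload 101101.
Concatenate: 000101100010011101101 = 0x2C4ED (21 bits → U+2C4ED).

U+2C4ED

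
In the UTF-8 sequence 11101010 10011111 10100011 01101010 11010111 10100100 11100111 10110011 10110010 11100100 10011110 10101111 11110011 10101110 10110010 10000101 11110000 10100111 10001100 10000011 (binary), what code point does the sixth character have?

Offset 0: leading byte 0xEA = 11101010 → 3-byte char #1 = EA 9F A3.
Offset 3: leading byte 0x6A = 01101010 → 1-byte char #2 = 6A.
Offset 4: leading byte 0xD7 = 11010111 → 2-byte char #3 = D7 A4.
Offset 6: leading byte 0xE7 = 11100111 → 3-byte char #4 = E7 B3 B2.
Offset 9: leading byte 0xE4 = 11100100 → 3-byte char #5 = E4 9E AF.
Offset 12: leading byte 0xF3 = 11110011 → 4-byte char #6 = F3 AE B2 85.
Leading byte 0xF3 = 11110011 matches 11110xxx → 4-byte sequence.
Byte 1: 0xF3 = 11110011, payload 011 (3 bits).
Byte 2: 0xAE = 10101110 (10xxxxxx ✓), payload 101110.
Byte 3: 0xB2 = 10110010 (10xxxxxx ✓), payload 110010.
Byte 4: 0x85 = 10000101 (10xxxxxx ✓), payload 000101.
Concatenate: 011101110110010000101 = 0xEEC85 (21 bits → U+EEC85).

U+EEC85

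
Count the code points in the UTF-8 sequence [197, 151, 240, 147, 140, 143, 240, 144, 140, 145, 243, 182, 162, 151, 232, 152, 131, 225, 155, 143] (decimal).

6

Byte at offset 0: 0xC5 = 11000101 → 2-byte char (#1). Advance 2.
Byte at offset 2: 0xF0 = 11110000 → 4-byte char (#2). Advance 4.
Byte at offset 6: 0xF0 = 11110000 → 4-byte char (#3). Advance 4.
Byte at offset 10: 0xF3 = 11110011 → 4-byte char (#4). Advance 4.
Byte at offset 14: 0xE8 = 11101000 → 3-byte char (#5). Advance 3.
Byte at offset 17: 0xE1 = 11100001 → 3-byte char (#6). Advance 3.
Reached end at offset 20 after 6 code points.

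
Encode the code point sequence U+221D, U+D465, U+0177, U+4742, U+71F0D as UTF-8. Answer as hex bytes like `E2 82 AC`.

U+221D: 3-byte form → E2 88 9D.
U+D465: 3-byte form → ED 91 A5.
U+0177: 2-byte form → C5 B7.
U+4742: 3-byte form → E4 9D 82.
U+71F0D: 4-byte form → F1 B1 BC 8D.
Concatenated (15 bytes): E2 88 9D ED 91 A5 C5 B7 E4 9D 82 F1 B1 BC 8D.

E2 88 9D ED 91 A5 C5 B7 E4 9D 82 F1 B1 BC 8D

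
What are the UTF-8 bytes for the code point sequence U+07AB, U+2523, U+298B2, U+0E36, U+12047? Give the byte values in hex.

DE AB E2 94 A3 F0 A9 A2 B2 E0 B8 B6 F0 92 81 87

U+07AB: 2-byte form → DE AB.
U+2523: 3-byte form → E2 94 A3.
U+298B2: 4-byte form → F0 A9 A2 B2.
U+0E36: 3-byte form → E0 B8 B6.
U+12047: 4-byte form → F0 92 81 87.
Concatenated (16 bytes): DE AB E2 94 A3 F0 A9 A2 B2 E0 B8 B6 F0 92 81 87.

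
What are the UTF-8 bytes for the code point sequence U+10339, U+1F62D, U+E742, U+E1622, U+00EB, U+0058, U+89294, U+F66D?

U+10339: 4-byte form → F0 90 8C B9.
U+1F62D: 4-byte form → F0 9F 98 AD.
U+E742: 3-byte form → EE 9D 82.
U+E1622: 4-byte form → F3 A1 98 A2.
U+00EB: 2-byte form → C3 AB.
U+0058: 1-byte form → 58.
U+89294: 4-byte form → F2 89 8A 94.
U+F66D: 3-byte form → EF 99 AD.
Concatenated (25 bytes): F0 90 8C B9 F0 9F 98 AD EE 9D 82 F3 A1 98 A2 C3 AB 58 F2 89 8A 94 EF 99 AD.

F0 90 8C B9 F0 9F 98 AD EE 9D 82 F3 A1 98 A2 C3 AB 58 F2 89 8A 94 EF 99 AD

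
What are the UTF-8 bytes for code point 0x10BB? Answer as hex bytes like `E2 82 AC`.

E1 82 BB

U+10BB = 0x10BB = 4283 decimal. In range U+0800–U+FFFF → 3-byte form: 1110xxxx 10xxxxxx 10xxxxxx.
Binary (16 bits): 0001000010111011.
Split 4+6+6: 0001 | 000010 | 111011.
Byte 1: 11100001 = 0xE1.
Byte 2: 10000010 = 0x82.
Byte 3: 10111011 = 0xBB.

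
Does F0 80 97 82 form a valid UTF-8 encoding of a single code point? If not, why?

invalid (overlong encoding)

Leading byte 0xF0 = 11110000 → 4-byte form.
Continuation bytes all match 10xxxxxx. Payload decodes to 0x5C2.
But 0x5C2 < 0x10000, the minimum for a 4-byte sequence — this is an overlong encoding.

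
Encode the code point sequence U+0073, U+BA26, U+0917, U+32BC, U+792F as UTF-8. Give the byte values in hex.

73 EB A8 A6 E0 A4 97 E3 8A BC E7 A4 AF

U+0073: 1-byte form → 73.
U+BA26: 3-byte form → EB A8 A6.
U+0917: 3-byte form → E0 A4 97.
U+32BC: 3-byte form → E3 8A BC.
U+792F: 3-byte form → E7 A4 AF.
Concatenated (13 bytes): 73 EB A8 A6 E0 A4 97 E3 8A BC E7 A4 AF.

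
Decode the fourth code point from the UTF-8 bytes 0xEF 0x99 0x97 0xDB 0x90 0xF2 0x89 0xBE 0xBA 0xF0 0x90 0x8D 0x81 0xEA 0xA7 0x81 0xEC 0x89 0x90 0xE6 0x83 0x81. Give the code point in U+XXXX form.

U+10341

Offset 0: leading byte 0xEF = 11101111 → 3-byte char #1 = EF 99 97.
Offset 3: leading byte 0xDB = 11011011 → 2-byte char #2 = DB 90.
Offset 5: leading byte 0xF2 = 11110010 → 4-byte char #3 = F2 89 BE BA.
Offset 9: leading byte 0xF0 = 11110000 → 4-byte char #4 = F0 90 8D 81.
Leading byte 0xF0 = 11110000 matches 11110xxx → 4-byte sequence.
Byte 1: 0xF0 = 11110000, payload 000 (3 bits).
Byte 2: 0x90 = 10010000 (10xxxxxx ✓), payload 010000.
Byte 3: 0x8D = 10001101 (10xxxxxx ✓), payload 001101.
Byte 4: 0x81 = 10000001 (10xxxxxx ✓), payload 000001.
Concatenate: 000010000001101000001 = 0x10341 (21 bits → U+10341).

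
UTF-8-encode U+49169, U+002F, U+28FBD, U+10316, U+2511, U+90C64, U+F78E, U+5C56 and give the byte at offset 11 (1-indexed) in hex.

0x90

1-indexed offset 11 is 0-indexed offset 10.
U+49169 → 4-byte form F1 89 85 A9 at offsets 0–3.
U+002F → 1-byte form 2F at offsets 4–4.
U+28FBD → 4-byte form F0 A8 BE BD at offsets 5–8.
U+10316 → 4-byte form F0 90 8C 96 at offsets 9–12.
Offset 10 falls in char 4's range; it's byte 2 of F0 90 8C 96 = 0x90.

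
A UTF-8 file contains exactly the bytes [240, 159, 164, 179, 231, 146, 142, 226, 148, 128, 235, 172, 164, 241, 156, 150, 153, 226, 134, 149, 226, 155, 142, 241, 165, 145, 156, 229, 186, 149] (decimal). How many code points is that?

Byte at offset 0: 0xF0 = 11110000 → 4-byte char (#1). Advance 4.
Byte at offset 4: 0xE7 = 11100111 → 3-byte char (#2). Advance 3.
Byte at offset 7: 0xE2 = 11100010 → 3-byte char (#3). Advance 3.
Byte at offset 10: 0xEB = 11101011 → 3-byte char (#4). Advance 3.
Byte at offset 13: 0xF1 = 11110001 → 4-byte char (#5). Advance 4.
Byte at offset 17: 0xE2 = 11100010 → 3-byte char (#6). Advance 3.
Byte at offset 20: 0xE2 = 11100010 → 3-byte char (#7). Advance 3.
Byte at offset 23: 0xF1 = 11110001 → 4-byte char (#8). Advance 4.
Byte at offset 27: 0xE5 = 11100101 → 3-byte char (#9). Advance 3.
Reached end at offset 30 after 9 code points.

9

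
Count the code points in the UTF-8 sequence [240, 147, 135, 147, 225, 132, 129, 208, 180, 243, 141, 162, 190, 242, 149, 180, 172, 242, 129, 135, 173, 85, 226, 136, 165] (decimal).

8

Byte at offset 0: 0xF0 = 11110000 → 4-byte char (#1). Advance 4.
Byte at offset 4: 0xE1 = 11100001 → 3-byte char (#2). Advance 3.
Byte at offset 7: 0xD0 = 11010000 → 2-byte char (#3). Advance 2.
Byte at offset 9: 0xF3 = 11110011 → 4-byte char (#4). Advance 4.
Byte at offset 13: 0xF2 = 11110010 → 4-byte char (#5). Advance 4.
Byte at offset 17: 0xF2 = 11110010 → 4-byte char (#6). Advance 4.
Byte at offset 21: 0x55 = 01010101 → 1-byte char (#7). Advance 1.
Byte at offset 22: 0xE2 = 11100010 → 3-byte char (#8). Advance 3.
Reached end at offset 25 after 8 code points.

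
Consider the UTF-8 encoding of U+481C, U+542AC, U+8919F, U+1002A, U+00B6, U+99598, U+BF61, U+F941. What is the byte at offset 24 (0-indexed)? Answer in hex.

U+481C → 3-byte form E4 A0 9C at offsets 0–2.
U+542AC → 4-byte form F1 94 8A AC at offsets 3–6.
U+8919F → 4-byte form F2 89 86 9F at offsets 7–10.
U+1002A → 4-byte form F0 90 80 AA at offsets 11–14.
U+00B6 → 2-byte form C2 B6 at offsets 15–16.
U+99598 → 4-byte form F2 99 96 98 at offsets 17–20.
U+BF61 → 3-byte form EB BD A1 at offsets 21–23.
U+F941 → 3-byte form EF A5 81 at offsets 24–26.
Offset 24 falls in char 8's range; it's byte 1 of EF A5 81 = 0xEF.

0xEF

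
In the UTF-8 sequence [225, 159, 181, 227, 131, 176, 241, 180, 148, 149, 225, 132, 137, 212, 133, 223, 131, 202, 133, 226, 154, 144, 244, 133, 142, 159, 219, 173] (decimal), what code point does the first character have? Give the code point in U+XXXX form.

Offset 0: leading byte 0xE1 = 11100001 → 3-byte char #1 = E1 9F B5.
Leading byte 0xE1 = 11100001 matches 1110xxxx → 3-byte sequence.
Byte 1: 0xE1 = 11100001, payload 0001 (4 bits).
Byte 2: 0x9F = 10011111 (10xxxxxx ✓), payload 011111.
Byte 3: 0xB5 = 10110101 (10xxxxxx ✓), payload 110101.
Concatenate: 0001011111110101 = 0x17F5 (16 bits → U+17F5).

U+17F5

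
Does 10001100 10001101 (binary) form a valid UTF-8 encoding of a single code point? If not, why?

invalid (continuation byte with no leading byte)

Byte 0x8C = 10001100 has the form 10xxxxxx — a continuation byte — but there is no preceding leading byte.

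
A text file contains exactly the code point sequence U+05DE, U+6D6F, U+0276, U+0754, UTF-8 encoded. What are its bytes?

U+05DE: 2-byte form → D7 9E.
U+6D6F: 3-byte form → E6 B5 AF.
U+0276: 2-byte form → C9 B6.
U+0754: 2-byte form → DD 94.
Concatenated (9 bytes): D7 9E E6 B5 AF C9 B6 DD 94.

D7 9E E6 B5 AF C9 B6 DD 94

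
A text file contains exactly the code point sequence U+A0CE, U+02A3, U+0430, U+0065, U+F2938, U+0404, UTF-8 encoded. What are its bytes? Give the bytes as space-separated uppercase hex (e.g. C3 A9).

EA 83 8E CA A3 D0 B0 65 F3 B2 A4 B8 D0 84

U+A0CE: 3-byte form → EA 83 8E.
U+02A3: 2-byte form → CA A3.
U+0430: 2-byte form → D0 B0.
U+0065: 1-byte form → 65.
U+F2938: 4-byte form → F3 B2 A4 B8.
U+0404: 2-byte form → D0 84.
Concatenated (14 bytes): EA 83 8E CA A3 D0 B0 65 F3 B2 A4 B8 D0 84.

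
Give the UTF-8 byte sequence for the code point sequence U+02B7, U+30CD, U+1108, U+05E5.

U+02B7: 2-byte form → CA B7.
U+30CD: 3-byte form → E3 83 8D.
U+1108: 3-byte form → E1 84 88.
U+05E5: 2-byte form → D7 A5.
Concatenated (10 bytes): CA B7 E3 83 8D E1 84 88 D7 A5.

CA B7 E3 83 8D E1 84 88 D7 A5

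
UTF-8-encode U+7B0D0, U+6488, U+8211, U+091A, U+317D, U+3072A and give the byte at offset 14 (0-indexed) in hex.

0x85

U+7B0D0 → 4-byte form F1 BB 83 90 at offsets 0–3.
U+6488 → 3-byte form E6 92 88 at offsets 4–6.
U+8211 → 3-byte form E8 88 91 at offsets 7–9.
U+091A → 3-byte form E0 A4 9A at offsets 10–12.
U+317D → 3-byte form E3 85 BD at offsets 13–15.
Offset 14 falls in char 5's range; it's byte 2 of E3 85 BD = 0x85.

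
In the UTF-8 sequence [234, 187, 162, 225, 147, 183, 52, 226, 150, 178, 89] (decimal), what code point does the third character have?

U+0034

Offset 0: leading byte 0xEA = 11101010 → 3-byte char #1 = EA BB A2.
Offset 3: leading byte 0xE1 = 11100001 → 3-byte char #2 = E1 93 B7.
Offset 6: leading byte 0x34 = 00110100 → 1-byte char #3 = 34.
Leading byte 0x34 = 00110100 matches 0xxxxxxx → 1-byte sequence.
Byte 1: 0x34 = 00110100, payload 0110100 (7 bits).
Concatenate: 0110100 = 0x34 (7 bits → U+0034).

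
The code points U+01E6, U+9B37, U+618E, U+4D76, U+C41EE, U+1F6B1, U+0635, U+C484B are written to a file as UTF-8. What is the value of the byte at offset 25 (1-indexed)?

1-indexed offset 25 is 0-indexed offset 24.
U+01E6 → 2-byte form C7 A6 at offsets 0–1.
U+9B37 → 3-byte form E9 AC B7 at offsets 2–4.
U+618E → 3-byte form E6 86 8E at offsets 5–7.
U+4D76 → 3-byte form E4 B5 B6 at offsets 8–10.
U+C41EE → 4-byte form F3 84 87 AE at offsets 11–14.
U+1F6B1 → 4-byte form F0 9F 9A B1 at offsets 15–18.
U+0635 → 2-byte form D8 B5 at offsets 19–20.
U+C484B → 4-byte form F3 84 A1 8B at offsets 21–24.
Offset 24 falls in char 8's range; it's byte 4 of F3 84 A1 8B = 0x8B.

0x8B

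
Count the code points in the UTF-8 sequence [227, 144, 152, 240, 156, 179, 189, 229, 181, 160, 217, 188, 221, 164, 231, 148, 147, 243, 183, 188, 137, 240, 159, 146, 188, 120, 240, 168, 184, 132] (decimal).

10

Byte at offset 0: 0xE3 = 11100011 → 3-byte char (#1). Advance 3.
Byte at offset 3: 0xF0 = 11110000 → 4-byte char (#2). Advance 4.
Byte at offset 7: 0xE5 = 11100101 → 3-byte char (#3). Advance 3.
Byte at offset 10: 0xD9 = 11011001 → 2-byte char (#4). Advance 2.
Byte at offset 12: 0xDD = 11011101 → 2-byte char (#5). Advance 2.
Byte at offset 14: 0xE7 = 11100111 → 3-byte char (#6). Advance 3.
Byte at offset 17: 0xF3 = 11110011 → 4-byte char (#7). Advance 4.
Byte at offset 21: 0xF0 = 11110000 → 4-byte char (#8). Advance 4.
Byte at offset 25: 0x78 = 01111000 → 1-byte char (#9). Advance 1.
Byte at offset 26: 0xF0 = 11110000 → 4-byte char (#10). Advance 4.
Reached end at offset 30 after 10 code points.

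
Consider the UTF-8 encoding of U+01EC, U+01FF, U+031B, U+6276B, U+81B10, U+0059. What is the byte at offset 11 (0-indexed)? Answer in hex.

U+01EC → 2-byte form C7 AC at offsets 0–1.
U+01FF → 2-byte form C7 BF at offsets 2–3.
U+031B → 2-byte form CC 9B at offsets 4–5.
U+6276B → 4-byte form F1 A2 9D AB at offsets 6–9.
U+81B10 → 4-byte form F2 81 AC 90 at offsets 10–13.
Offset 11 falls in char 5's range; it's byte 2 of F2 81 AC 90 = 0x81.

0x81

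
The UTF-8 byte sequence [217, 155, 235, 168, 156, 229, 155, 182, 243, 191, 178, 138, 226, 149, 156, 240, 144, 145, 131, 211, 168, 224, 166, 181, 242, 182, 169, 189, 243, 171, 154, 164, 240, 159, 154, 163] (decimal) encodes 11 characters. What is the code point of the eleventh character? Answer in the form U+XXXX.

U+1F6A3

Offset 0: leading byte 0xD9 = 11011001 → 2-byte char #1 = D9 9B.
Offset 2: leading byte 0xEB = 11101011 → 3-byte char #2 = EB A8 9C.
Offset 5: leading byte 0xE5 = 11100101 → 3-byte char #3 = E5 9B B6.
Offset 8: leading byte 0xF3 = 11110011 → 4-byte char #4 = F3 BF B2 8A.
Offset 12: leading byte 0xE2 = 11100010 → 3-byte char #5 = E2 95 9C.
Offset 15: leading byte 0xF0 = 11110000 → 4-byte char #6 = F0 90 91 83.
Offset 19: leading byte 0xD3 = 11010011 → 2-byte char #7 = D3 A8.
Offset 21: leading byte 0xE0 = 11100000 → 3-byte char #8 = E0 A6 B5.
Offset 24: leading byte 0xF2 = 11110010 → 4-byte char #9 = F2 B6 A9 BD.
Offset 28: leading byte 0xF3 = 11110011 → 4-byte char #10 = F3 AB 9A A4.
Offset 32: leading byte 0xF0 = 11110000 → 4-byte char #11 = F0 9F 9A A3.
Leading byte 0xF0 = 11110000 matches 11110xxx → 4-byte sequence.
Byte 1: 0xF0 = 11110000, payload 000 (3 bits).
Byte 2: 0x9F = 10011111 (10xxxxxx ✓), payload 011111.
Byte 3: 0x9A = 10011010 (10xxxxxx ✓), payload 011010.
Byte 4: 0xA3 = 10100011 (10xxxxxx ✓), payload 100011.
Concatenate: 000011111011010100011 = 0x1F6A3 (21 bits → U+1F6A3).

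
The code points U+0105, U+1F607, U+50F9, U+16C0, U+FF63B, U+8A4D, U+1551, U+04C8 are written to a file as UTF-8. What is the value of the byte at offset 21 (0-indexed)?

0x91

U+0105 → 2-byte form C4 85 at offsets 0–1.
U+1F607 → 4-byte form F0 9F 98 87 at offsets 2–5.
U+50F9 → 3-byte form E5 83 B9 at offsets 6–8.
U+16C0 → 3-byte form E1 9B 80 at offsets 9–11.
U+FF63B → 4-byte form F3 BF 98 BB at offsets 12–15.
U+8A4D → 3-byte form E8 A9 8D at offsets 16–18.
U+1551 → 3-byte form E1 95 91 at offsets 19–21.
Offset 21 falls in char 7's range; it's byte 3 of E1 95 91 = 0x91.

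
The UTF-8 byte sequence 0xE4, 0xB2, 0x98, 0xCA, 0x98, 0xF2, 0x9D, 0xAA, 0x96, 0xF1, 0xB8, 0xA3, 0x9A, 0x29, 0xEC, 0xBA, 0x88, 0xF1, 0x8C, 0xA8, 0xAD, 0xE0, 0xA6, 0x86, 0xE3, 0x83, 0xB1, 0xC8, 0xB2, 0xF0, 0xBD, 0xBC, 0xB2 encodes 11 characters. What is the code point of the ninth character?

U+30F1

Offset 0: leading byte 0xE4 = 11100100 → 3-byte char #1 = E4 B2 98.
Offset 3: leading byte 0xCA = 11001010 → 2-byte char #2 = CA 98.
Offset 5: leading byte 0xF2 = 11110010 → 4-byte char #3 = F2 9D AA 96.
Offset 9: leading byte 0xF1 = 11110001 → 4-byte char #4 = F1 B8 A3 9A.
Offset 13: leading byte 0x29 = 00101001 → 1-byte char #5 = 29.
Offset 14: leading byte 0xEC = 11101100 → 3-byte char #6 = EC BA 88.
Offset 17: leading byte 0xF1 = 11110001 → 4-byte char #7 = F1 8C A8 AD.
Offset 21: leading byte 0xE0 = 11100000 → 3-byte char #8 = E0 A6 86.
Offset 24: leading byte 0xE3 = 11100011 → 3-byte char #9 = E3 83 B1.
Leading byte 0xE3 = 11100011 matches 1110xxxx → 3-byte sequence.
Byte 1: 0xE3 = 11100011, payload 0011 (4 bits).
Byte 2: 0x83 = 10000011 (10xxxxxx ✓), payload 000011.
Byte 3: 0xB1 = 10110001 (10xxxxxx ✓), payload 110001.
Concatenate: 0011000011110001 = 0x30F1 (16 bits → U+30F1).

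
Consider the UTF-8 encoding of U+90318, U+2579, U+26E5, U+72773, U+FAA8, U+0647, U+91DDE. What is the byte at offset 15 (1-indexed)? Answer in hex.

0xEF

1-indexed offset 15 is 0-indexed offset 14.
U+90318 → 4-byte form F2 90 8C 98 at offsets 0–3.
U+2579 → 3-byte form E2 95 B9 at offsets 4–6.
U+26E5 → 3-byte form E2 9B A5 at offsets 7–9.
U+72773 → 4-byte form F1 B2 9D B3 at offsets 10–13.
U+FAA8 → 3-byte form EF AA A8 at offsets 14–16.
Offset 14 falls in char 5's range; it's byte 1 of EF AA A8 = 0xEF.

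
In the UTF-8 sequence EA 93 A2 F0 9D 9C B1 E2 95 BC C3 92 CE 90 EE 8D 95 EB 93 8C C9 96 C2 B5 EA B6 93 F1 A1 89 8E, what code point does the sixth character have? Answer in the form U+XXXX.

U+E355

Offset 0: leading byte 0xEA = 11101010 → 3-byte char #1 = EA 93 A2.
Offset 3: leading byte 0xF0 = 11110000 → 4-byte char #2 = F0 9D 9C B1.
Offset 7: leading byte 0xE2 = 11100010 → 3-byte char #3 = E2 95 BC.
Offset 10: leading byte 0xC3 = 11000011 → 2-byte char #4 = C3 92.
Offset 12: leading byte 0xCE = 11001110 → 2-byte char #5 = CE 90.
Offset 14: leading byte 0xEE = 11101110 → 3-byte char #6 = EE 8D 95.
Leading byte 0xEE = 11101110 matches 1110xxxx → 3-byte sequence.
Byte 1: 0xEE = 11101110, payload 1110 (4 bits).
Byte 2: 0x8D = 10001101 (10xxxxxx ✓), payload 001101.
Byte 3: 0x95 = 10010101 (10xxxxxx ✓), payload 010101.
Concatenate: 1110001101010101 = 0xE355 (16 bits → U+E355).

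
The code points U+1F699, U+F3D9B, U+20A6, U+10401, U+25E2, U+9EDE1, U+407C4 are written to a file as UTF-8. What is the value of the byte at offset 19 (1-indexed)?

0xF2

1-indexed offset 19 is 0-indexed offset 18.
U+1F699 → 4-byte form F0 9F 9A 99 at offsets 0–3.
U+F3D9B → 4-byte form F3 B3 B6 9B at offsets 4–7.
U+20A6 → 3-byte form E2 82 A6 at offsets 8–10.
U+10401 → 4-byte form F0 90 90 81 at offsets 11–14.
U+25E2 → 3-byte form E2 97 A2 at offsets 15–17.
U+9EDE1 → 4-byte form F2 9E B7 A1 at offsets 18–21.
Offset 18 falls in char 6's range; it's byte 1 of F2 9E B7 A1 = 0xF2.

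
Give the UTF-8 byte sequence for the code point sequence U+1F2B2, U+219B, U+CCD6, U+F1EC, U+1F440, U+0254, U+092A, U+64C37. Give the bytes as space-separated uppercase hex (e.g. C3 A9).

U+1F2B2: 4-byte form → F0 9F 8A B2.
U+219B: 3-byte form → E2 86 9B.
U+CCD6: 3-byte form → EC B3 96.
U+F1EC: 3-byte form → EF 87 AC.
U+1F440: 4-byte form → F0 9F 91 80.
U+0254: 2-byte form → C9 94.
U+092A: 3-byte form → E0 A4 AA.
U+64C37: 4-byte form → F1 A4 B0 B7.
Concatenated (26 bytes): F0 9F 8A B2 E2 86 9B EC B3 96 EF 87 AC F0 9F 91 80 C9 94 E0 A4 AA F1 A4 B0 B7.

F0 9F 8A B2 E2 86 9B EC B3 96 EF 87 AC F0 9F 91 80 C9 94 E0 A4 AA F1 A4 B0 B7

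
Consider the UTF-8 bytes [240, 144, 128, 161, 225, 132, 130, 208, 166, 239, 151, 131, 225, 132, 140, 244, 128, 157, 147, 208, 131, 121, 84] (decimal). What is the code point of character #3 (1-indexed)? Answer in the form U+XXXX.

U+0426

Offset 0: leading byte 0xF0 = 11110000 → 4-byte char #1 = F0 90 80 A1.
Offset 4: leading byte 0xE1 = 11100001 → 3-byte char #2 = E1 84 82.
Offset 7: leading byte 0xD0 = 11010000 → 2-byte char #3 = D0 A6.
Leading byte 0xD0 = 11010000 matches 110xxxxx → 2-byte sequence.
Byte 1: 0xD0 = 11010000, payload 10000 (5 bits).
Byte 2: 0xA6 = 10100110 (10xxxxxx ✓), payload 100110.
Concatenate: 10000100110 = 0x426 (11 bits → U+0426).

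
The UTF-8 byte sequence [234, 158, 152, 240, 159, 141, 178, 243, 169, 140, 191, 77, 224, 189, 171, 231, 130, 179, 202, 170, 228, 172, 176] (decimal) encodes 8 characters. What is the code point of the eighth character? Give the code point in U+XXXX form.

Offset 0: leading byte 0xEA = 11101010 → 3-byte char #1 = EA 9E 98.
Offset 3: leading byte 0xF0 = 11110000 → 4-byte char #2 = F0 9F 8D B2.
Offset 7: leading byte 0xF3 = 11110011 → 4-byte char #3 = F3 A9 8C BF.
Offset 11: leading byte 0x4D = 01001101 → 1-byte char #4 = 4D.
Offset 12: leading byte 0xE0 = 11100000 → 3-byte char #5 = E0 BD AB.
Offset 15: leading byte 0xE7 = 11100111 → 3-byte char #6 = E7 82 B3.
Offset 18: leading byte 0xCA = 11001010 → 2-byte char #7 = CA AA.
Offset 20: leading byte 0xE4 = 11100100 → 3-byte char #8 = E4 AC B0.
Leading byte 0xE4 = 11100100 matches 1110xxxx → 3-byte sequence.
Byte 1: 0xE4 = 11100100, payload 0100 (4 bits).
Byte 2: 0xAC = 10101100 (10xxxxxx ✓), payload 101100.
Byte 3: 0xB0 = 10110000 (10xxxxxx ✓), payload 110000.
Concatenate: 0100101100110000 = 0x4B30 (16 bits → U+4B30).

U+4B30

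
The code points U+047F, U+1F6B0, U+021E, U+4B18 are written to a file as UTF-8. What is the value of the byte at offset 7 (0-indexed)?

0x9E

U+047F → 2-byte form D1 BF at offsets 0–1.
U+1F6B0 → 4-byte form F0 9F 9A B0 at offsets 2–5.
U+021E → 2-byte form C8 9E at offsets 6–7.
Offset 7 falls in char 3's range; it's byte 2 of C8 9E = 0x9E.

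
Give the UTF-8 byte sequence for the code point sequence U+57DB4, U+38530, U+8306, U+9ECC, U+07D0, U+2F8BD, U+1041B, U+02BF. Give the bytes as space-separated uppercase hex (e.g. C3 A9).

F1 97 B6 B4 F0 B8 94 B0 E8 8C 86 E9 BB 8C DF 90 F0 AF A2 BD F0 90 90 9B CA BF

U+57DB4: 4-byte form → F1 97 B6 B4.
U+38530: 4-byte form → F0 B8 94 B0.
U+8306: 3-byte form → E8 8C 86.
U+9ECC: 3-byte form → E9 BB 8C.
U+07D0: 2-byte form → DF 90.
U+2F8BD: 4-byte form → F0 AF A2 BD.
U+1041B: 4-byte form → F0 90 90 9B.
U+02BF: 2-byte form → CA BF.
Concatenated (26 bytes): F1 97 B6 B4 F0 B8 94 B0 E8 8C 86 E9 BB 8C DF 90 F0 AF A2 BD F0 90 90 9B CA BF.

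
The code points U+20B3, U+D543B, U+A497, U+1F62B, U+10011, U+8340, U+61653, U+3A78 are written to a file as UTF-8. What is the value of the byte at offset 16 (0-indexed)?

U+20B3 → 3-byte form E2 82 B3 at offsets 0–2.
U+D543B → 4-byte form F3 95 90 BB at offsets 3–6.
U+A497 → 3-byte form EA 92 97 at offsets 7–9.
U+1F62B → 4-byte form F0 9F 98 AB at offsets 10–13.
U+10011 → 4-byte form F0 90 80 91 at offsets 14–17.
Offset 16 falls in char 5's range; it's byte 3 of F0 90 80 91 = 0x80.

0x80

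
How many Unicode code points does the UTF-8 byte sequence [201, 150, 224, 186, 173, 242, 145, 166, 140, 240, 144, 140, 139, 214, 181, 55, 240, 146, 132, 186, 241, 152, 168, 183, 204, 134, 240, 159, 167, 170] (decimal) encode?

Byte at offset 0: 0xC9 = 11001001 → 2-byte char (#1). Advance 2.
Byte at offset 2: 0xE0 = 11100000 → 3-byte char (#2). Advance 3.
Byte at offset 5: 0xF2 = 11110010 → 4-byte char (#3). Advance 4.
Byte at offset 9: 0xF0 = 11110000 → 4-byte char (#4). Advance 4.
Byte at offset 13: 0xD6 = 11010110 → 2-byte char (#5). Advance 2.
Byte at offset 15: 0x37 = 00110111 → 1-byte char (#6). Advance 1.
Byte at offset 16: 0xF0 = 11110000 → 4-byte char (#7). Advance 4.
Byte at offset 20: 0xF1 = 11110001 → 4-byte char (#8). Advance 4.
Byte at offset 24: 0xCC = 11001100 → 2-byte char (#9). Advance 2.
Byte at offset 26: 0xF0 = 11110000 → 4-byte char (#10). Advance 4.
Reached end at offset 30 after 10 code points.

10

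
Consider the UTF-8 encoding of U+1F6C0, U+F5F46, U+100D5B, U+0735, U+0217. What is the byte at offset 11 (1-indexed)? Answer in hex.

0xB5

1-indexed offset 11 is 0-indexed offset 10.
U+1F6C0 → 4-byte form F0 9F 9B 80 at offsets 0–3.
U+F5F46 → 4-byte form F3 B5 BD 86 at offsets 4–7.
U+100D5B → 4-byte form F4 80 B5 9B at offsets 8–11.
Offset 10 falls in char 3's range; it's byte 3 of F4 80 B5 9B = 0xB5.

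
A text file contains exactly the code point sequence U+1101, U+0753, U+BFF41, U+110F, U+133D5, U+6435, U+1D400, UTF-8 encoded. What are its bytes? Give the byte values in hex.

E1 84 81 DD 93 F2 BF BD 81 E1 84 8F F0 93 8F 95 E6 90 B5 F0 9D 90 80

U+1101: 3-byte form → E1 84 81.
U+0753: 2-byte form → DD 93.
U+BFF41: 4-byte form → F2 BF BD 81.
U+110F: 3-byte form → E1 84 8F.
U+133D5: 4-byte form → F0 93 8F 95.
U+6435: 3-byte form → E6 90 B5.
U+1D400: 4-byte form → F0 9D 90 80.
Concatenated (23 bytes): E1 84 81 DD 93 F2 BF BD 81 E1 84 8F F0 93 8F 95 E6 90 B5 F0 9D 90 80.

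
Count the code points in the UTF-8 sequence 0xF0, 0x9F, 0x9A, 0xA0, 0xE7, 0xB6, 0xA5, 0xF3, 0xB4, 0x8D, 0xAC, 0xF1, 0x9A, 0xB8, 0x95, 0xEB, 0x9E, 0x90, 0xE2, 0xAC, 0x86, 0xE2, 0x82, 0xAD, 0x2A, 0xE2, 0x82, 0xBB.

Byte at offset 0: 0xF0 = 11110000 → 4-byte char (#1). Advance 4.
Byte at offset 4: 0xE7 = 11100111 → 3-byte char (#2). Advance 3.
Byte at offset 7: 0xF3 = 11110011 → 4-byte char (#3). Advance 4.
Byte at offset 11: 0xF1 = 11110001 → 4-byte char (#4). Advance 4.
Byte at offset 15: 0xEB = 11101011 → 3-byte char (#5). Advance 3.
Byte at offset 18: 0xE2 = 11100010 → 3-byte char (#6). Advance 3.
Byte at offset 21: 0xE2 = 11100010 → 3-byte char (#7). Advance 3.
Byte at offset 24: 0x2A = 00101010 → 1-byte char (#8). Advance 1.
Byte at offset 25: 0xE2 = 11100010 → 3-byte char (#9). Advance 3.
Reached end at offset 28 after 9 code points.

9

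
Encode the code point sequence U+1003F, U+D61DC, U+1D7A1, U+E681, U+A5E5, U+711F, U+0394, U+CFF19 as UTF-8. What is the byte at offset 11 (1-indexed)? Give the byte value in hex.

1-indexed offset 11 is 0-indexed offset 10.
U+1003F → 4-byte form F0 90 80 BF at offsets 0–3.
U+D61DC → 4-byte form F3 96 87 9C at offsets 4–7.
U+1D7A1 → 4-byte form F0 9D 9E A1 at offsets 8–11.
Offset 10 falls in char 3's range; it's byte 3 of F0 9D 9E A1 = 0x9E.

0x9E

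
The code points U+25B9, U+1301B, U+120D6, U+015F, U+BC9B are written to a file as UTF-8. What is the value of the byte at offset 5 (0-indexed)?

0x80

U+25B9 → 3-byte form E2 96 B9 at offsets 0–2.
U+1301B → 4-byte form F0 93 80 9B at offsets 3–6.
Offset 5 falls in char 2's range; it's byte 3 of F0 93 80 9B = 0x80.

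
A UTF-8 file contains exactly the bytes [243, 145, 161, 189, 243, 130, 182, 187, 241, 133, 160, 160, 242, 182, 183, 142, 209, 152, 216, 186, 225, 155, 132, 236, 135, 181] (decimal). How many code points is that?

Byte at offset 0: 0xF3 = 11110011 → 4-byte char (#1). Advance 4.
Byte at offset 4: 0xF3 = 11110011 → 4-byte char (#2). Advance 4.
Byte at offset 8: 0xF1 = 11110001 → 4-byte char (#3). Advance 4.
Byte at offset 12: 0xF2 = 11110010 → 4-byte char (#4). Advance 4.
Byte at offset 16: 0xD1 = 11010001 → 2-byte char (#5). Advance 2.
Byte at offset 18: 0xD8 = 11011000 → 2-byte char (#6). Advance 2.
Byte at offset 20: 0xE1 = 11100001 → 3-byte char (#7). Advance 3.
Byte at offset 23: 0xEC = 11101100 → 3-byte char (#8). Advance 3.
Reached end at offset 26 after 8 code points.

8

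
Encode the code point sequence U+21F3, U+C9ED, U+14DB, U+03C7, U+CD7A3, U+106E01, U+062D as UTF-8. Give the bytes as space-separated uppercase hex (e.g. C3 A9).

E2 87 B3 EC A7 AD E1 93 9B CF 87 F3 8D 9E A3 F4 86 B8 81 D8 AD

U+21F3: 3-byte form → E2 87 B3.
U+C9ED: 3-byte form → EC A7 AD.
U+14DB: 3-byte form → E1 93 9B.
U+03C7: 2-byte form → CF 87.
U+CD7A3: 4-byte form → F3 8D 9E A3.
U+106E01: 4-byte form → F4 86 B8 81.
U+062D: 2-byte form → D8 AD.
Concatenated (21 bytes): E2 87 B3 EC A7 AD E1 93 9B CF 87 F3 8D 9E A3 F4 86 B8 81 D8 AD.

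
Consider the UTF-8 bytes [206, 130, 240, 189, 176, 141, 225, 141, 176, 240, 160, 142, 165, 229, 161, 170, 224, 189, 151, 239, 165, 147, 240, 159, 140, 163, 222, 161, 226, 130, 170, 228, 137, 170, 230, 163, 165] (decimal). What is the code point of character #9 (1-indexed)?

U+07A1

Offset 0: leading byte 0xCE = 11001110 → 2-byte char #1 = CE 82.
Offset 2: leading byte 0xF0 = 11110000 → 4-byte char #2 = F0 BD B0 8D.
Offset 6: leading byte 0xE1 = 11100001 → 3-byte char #3 = E1 8D B0.
Offset 9: leading byte 0xF0 = 11110000 → 4-byte char #4 = F0 A0 8E A5.
Offset 13: leading byte 0xE5 = 11100101 → 3-byte char #5 = E5 A1 AA.
Offset 16: leading byte 0xE0 = 11100000 → 3-byte char #6 = E0 BD 97.
Offset 19: leading byte 0xEF = 11101111 → 3-byte char #7 = EF A5 93.
Offset 22: leading byte 0xF0 = 11110000 → 4-byte char #8 = F0 9F 8C A3.
Offset 26: leading byte 0xDE = 11011110 → 2-byte char #9 = DE A1.
Leading byte 0xDE = 11011110 matches 110xxxxx → 2-byte sequence.
Byte 1: 0xDE = 11011110, payload 11110 (5 bits).
Byte 2: 0xA1 = 10100001 (10xxxxxx ✓), payload 100001.
Concatenate: 11110100001 = 0x7A1 (11 bits → U+07A1).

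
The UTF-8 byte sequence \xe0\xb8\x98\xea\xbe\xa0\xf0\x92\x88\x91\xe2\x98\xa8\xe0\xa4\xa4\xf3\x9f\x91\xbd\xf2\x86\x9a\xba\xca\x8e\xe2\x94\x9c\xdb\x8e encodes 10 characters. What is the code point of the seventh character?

Offset 0: leading byte 0xE0 = 11100000 → 3-byte char #1 = E0 B8 98.
Offset 3: leading byte 0xEA = 11101010 → 3-byte char #2 = EA BE A0.
Offset 6: leading byte 0xF0 = 11110000 → 4-byte char #3 = F0 92 88 91.
Offset 10: leading byte 0xE2 = 11100010 → 3-byte char #4 = E2 98 A8.
Offset 13: leading byte 0xE0 = 11100000 → 3-byte char #5 = E0 A4 A4.
Offset 16: leading byte 0xF3 = 11110011 → 4-byte char #6 = F3 9F 91 BD.
Offset 20: leading byte 0xF2 = 11110010 → 4-byte char #7 = F2 86 9A BA.
Leading byte 0xF2 = 11110010 matches 11110xxx → 4-byte sequence.
Byte 1: 0xF2 = 11110010, payload 010 (3 bits).
Byte 2: 0x86 = 10000110 (10xxxxxx ✓), payload 000110.
Byte 3: 0x9A = 10011010 (10xxxxxx ✓), payload 011010.
Byte 4: 0xBA = 10111010 (10xxxxxx ✓), payload 111010.
Concatenate: 010000110011010111010 = 0x866BA (21 bits → U+866BA).

U+866BA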